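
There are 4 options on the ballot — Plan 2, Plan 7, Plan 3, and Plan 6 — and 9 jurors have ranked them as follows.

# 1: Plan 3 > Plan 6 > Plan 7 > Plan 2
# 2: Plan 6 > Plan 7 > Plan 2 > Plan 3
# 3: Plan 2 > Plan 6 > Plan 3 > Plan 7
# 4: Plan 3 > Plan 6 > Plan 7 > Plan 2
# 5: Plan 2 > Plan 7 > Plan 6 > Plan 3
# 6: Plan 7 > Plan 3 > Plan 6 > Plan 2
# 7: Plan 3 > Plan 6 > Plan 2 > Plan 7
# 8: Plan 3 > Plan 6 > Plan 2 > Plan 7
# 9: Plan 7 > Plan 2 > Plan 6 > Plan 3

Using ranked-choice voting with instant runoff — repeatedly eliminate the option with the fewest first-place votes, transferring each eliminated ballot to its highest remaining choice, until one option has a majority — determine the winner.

Plan 3

Round 1: Plan 3 4, Plan 2 2, Plan 7 2, Plan 6 1. Plan 6 has the fewest and is eliminated.
Round 2: Plan 3 4, Plan 7 3, Plan 2 2. Plan 2 has the fewest and is eliminated.
Round 3: Plan 3 5, Plan 7 4. Plan 3 has a majority.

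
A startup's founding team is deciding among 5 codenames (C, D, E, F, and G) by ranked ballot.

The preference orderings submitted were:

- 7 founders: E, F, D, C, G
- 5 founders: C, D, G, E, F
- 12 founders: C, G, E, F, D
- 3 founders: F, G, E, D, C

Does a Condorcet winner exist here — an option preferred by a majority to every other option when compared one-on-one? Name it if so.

Head-to-head results (27 voters total):
C vs D: C wins 17–10.
C vs E: C wins 17–10.
C vs F: C wins 17–10.
C vs G: C wins 24–3.
D vs E: E wins 22–5.
D vs F: F wins 22–5.
D vs G: G wins 15–12.
E vs F: E wins 24–3.
E vs G: G wins 20–7.
F vs G: G wins 17–10.
C beats each rival — D (17–10), E (17–10), F (17–10), G (24–3) — so C is the Condorcet winner.

C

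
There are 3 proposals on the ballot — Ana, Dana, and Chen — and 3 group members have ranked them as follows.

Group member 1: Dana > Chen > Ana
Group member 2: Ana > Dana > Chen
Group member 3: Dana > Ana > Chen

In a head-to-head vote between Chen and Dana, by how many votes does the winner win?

3

Ballots ranking Chen above Dana: 0.
Ballots ranking Dana above Chen: 3.
Dana wins 3–0, a margin of 3.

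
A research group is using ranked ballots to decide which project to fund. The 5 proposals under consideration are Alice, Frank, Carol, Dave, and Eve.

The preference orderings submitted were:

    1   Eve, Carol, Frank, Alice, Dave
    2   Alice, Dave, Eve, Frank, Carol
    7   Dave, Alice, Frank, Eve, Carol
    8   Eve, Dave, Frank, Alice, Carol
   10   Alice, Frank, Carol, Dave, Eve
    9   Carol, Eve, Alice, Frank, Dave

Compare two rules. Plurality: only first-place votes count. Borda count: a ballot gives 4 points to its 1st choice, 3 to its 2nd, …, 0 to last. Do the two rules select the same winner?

Plurality first-place counts: Alice 12, Frank 0, Carol 9, Dave 7, Eve 9 → Alice.
Borda totals: Alice 96, Frank 73, Carol 59, Dave 68, Eve 74 → Alice.
The two rules agree on Alice.

Yes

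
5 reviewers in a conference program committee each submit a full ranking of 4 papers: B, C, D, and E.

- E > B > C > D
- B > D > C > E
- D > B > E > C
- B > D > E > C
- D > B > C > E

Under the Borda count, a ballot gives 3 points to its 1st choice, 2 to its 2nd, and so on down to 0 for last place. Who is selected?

B

Borda scores:
  B: 2 + 3 + 2 + 3 + 2 = 12
  C: 1 + 1 + 0 + 0 + 1 = 3
  D: 0 + 2 + 3 + 2 + 3 = 10
  E: 3 + 0 + 1 + 1 + 0 = 5
B has the highest total.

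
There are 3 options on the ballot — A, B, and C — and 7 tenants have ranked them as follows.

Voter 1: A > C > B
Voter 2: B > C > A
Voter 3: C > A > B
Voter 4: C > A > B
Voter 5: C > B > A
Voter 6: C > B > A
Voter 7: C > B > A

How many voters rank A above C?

1

Ballots ranking A above C: 1.
Ballots ranking C above A: 6.
So 1 of 7 voters prefer A to C.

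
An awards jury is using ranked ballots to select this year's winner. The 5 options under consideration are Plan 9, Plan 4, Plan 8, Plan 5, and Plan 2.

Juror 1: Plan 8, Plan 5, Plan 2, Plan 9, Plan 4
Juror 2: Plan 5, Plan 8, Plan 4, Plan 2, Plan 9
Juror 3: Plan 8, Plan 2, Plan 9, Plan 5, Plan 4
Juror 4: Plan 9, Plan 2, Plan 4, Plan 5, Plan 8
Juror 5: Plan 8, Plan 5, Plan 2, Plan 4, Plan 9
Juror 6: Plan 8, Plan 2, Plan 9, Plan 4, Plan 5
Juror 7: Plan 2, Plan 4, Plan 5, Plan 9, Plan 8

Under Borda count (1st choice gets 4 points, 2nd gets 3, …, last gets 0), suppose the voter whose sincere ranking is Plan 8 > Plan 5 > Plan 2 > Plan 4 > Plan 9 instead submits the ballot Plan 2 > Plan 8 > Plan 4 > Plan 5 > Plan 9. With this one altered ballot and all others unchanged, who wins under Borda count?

Borda totals with the altered ballot: Plan 9 10, Plan 4 10, Plan 8 18, Plan 5 12, Plan 2 20.
The switch changes the winner from Plan 8 to Plan 2.

Plan 2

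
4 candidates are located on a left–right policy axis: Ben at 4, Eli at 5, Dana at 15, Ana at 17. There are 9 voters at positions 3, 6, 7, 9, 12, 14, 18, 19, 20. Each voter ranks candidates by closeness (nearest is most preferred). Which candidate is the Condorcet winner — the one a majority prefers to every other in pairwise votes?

Dana

With single-peaked preferences on a line, the Condorcet winner is the candidate closest to the median voter.
The median voter (position 12) is closest to Dana at 15.
Check: Dana vs Eli — voters closer to Dana: 5 of 9.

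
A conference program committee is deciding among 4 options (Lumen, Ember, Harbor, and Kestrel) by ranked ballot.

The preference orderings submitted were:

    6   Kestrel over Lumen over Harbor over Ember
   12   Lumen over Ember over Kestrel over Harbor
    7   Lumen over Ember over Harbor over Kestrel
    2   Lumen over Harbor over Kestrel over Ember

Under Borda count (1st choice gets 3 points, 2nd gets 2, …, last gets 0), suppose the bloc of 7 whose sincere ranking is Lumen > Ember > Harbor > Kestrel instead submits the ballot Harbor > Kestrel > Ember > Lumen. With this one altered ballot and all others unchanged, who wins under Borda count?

Borda totals with the altered ballot: Lumen 54, Ember 31, Harbor 31, Kestrel 46.
The winner is unchanged: still Lumen.

Lumen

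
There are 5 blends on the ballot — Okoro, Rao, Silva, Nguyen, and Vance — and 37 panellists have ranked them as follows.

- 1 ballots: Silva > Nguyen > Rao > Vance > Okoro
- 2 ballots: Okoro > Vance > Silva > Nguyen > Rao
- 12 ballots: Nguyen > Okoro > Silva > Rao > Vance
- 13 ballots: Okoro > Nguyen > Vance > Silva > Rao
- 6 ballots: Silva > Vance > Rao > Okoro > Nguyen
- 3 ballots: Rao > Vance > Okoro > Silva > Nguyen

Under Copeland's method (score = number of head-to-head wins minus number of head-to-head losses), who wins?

Okoro

Pairwise results:
  Okoro vs Rao: Okoro wins 27–10.
  Okoro vs Silva: Okoro wins 30–7.
  Okoro vs Nguyen: Okoro wins 24–13.
  Okoro vs Vance: Okoro wins 27–10.
  Rao vs Silva: Silva wins 34–3.
  Rao vs Nguyen: Nguyen wins 28–9.
  Rao vs Vance: Vance wins 21–16.
  Silva vs Nguyen: Nguyen wins 25–12.
  Silva vs Vance: Silva wins 19–18.
  Nguyen vs Vance: Nguyen wins 26–11.
Copeland scores (wins − losses):
  Okoro: 4 − 0 = 4
  Rao: 0 − 4 = -4
  Silva: 2 − 2 = 0
  Nguyen: 3 − 1 = 2
  Vance: 1 − 3 = -2
Okoro has the best Copeland score.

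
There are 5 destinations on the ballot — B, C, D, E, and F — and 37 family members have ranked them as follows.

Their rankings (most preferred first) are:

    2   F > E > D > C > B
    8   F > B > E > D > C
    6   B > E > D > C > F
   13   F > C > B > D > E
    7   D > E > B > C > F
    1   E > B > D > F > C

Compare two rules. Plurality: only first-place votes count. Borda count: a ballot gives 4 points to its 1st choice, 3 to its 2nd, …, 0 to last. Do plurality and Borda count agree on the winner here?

Plurality first-place counts: B 6, C 0, D 7, E 1, F 23 → F.
Borda totals: B 91, C 54, D 67, E 65, F 93 → F.
The two rules agree on F.

Yes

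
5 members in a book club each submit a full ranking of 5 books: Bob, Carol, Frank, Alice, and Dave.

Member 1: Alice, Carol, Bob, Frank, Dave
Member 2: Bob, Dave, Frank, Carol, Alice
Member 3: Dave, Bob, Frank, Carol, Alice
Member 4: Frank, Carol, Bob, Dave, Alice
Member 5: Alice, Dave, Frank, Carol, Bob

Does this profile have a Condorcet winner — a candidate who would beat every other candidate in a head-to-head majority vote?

No

Head-to-head results (5 voters total):
Bob vs Carol: Carol wins 3–2.
Bob vs Frank: Bob wins 3–2.
Bob vs Alice: Bob wins 3–2.
Bob vs Dave: Bob wins 3–2.
Carol vs Frank: Frank wins 4–1.
Carol vs Alice: Carol wins 3–2.
Carol vs Dave: Dave wins 3–2.
Frank vs Alice: Frank wins 3–2.
Frank vs Dave: Dave wins 3–2.
Alice vs Dave: Dave wins 3–2.
No candidate beats all others: Bob beats Frank beats Carol beats Bob, a majority cycle.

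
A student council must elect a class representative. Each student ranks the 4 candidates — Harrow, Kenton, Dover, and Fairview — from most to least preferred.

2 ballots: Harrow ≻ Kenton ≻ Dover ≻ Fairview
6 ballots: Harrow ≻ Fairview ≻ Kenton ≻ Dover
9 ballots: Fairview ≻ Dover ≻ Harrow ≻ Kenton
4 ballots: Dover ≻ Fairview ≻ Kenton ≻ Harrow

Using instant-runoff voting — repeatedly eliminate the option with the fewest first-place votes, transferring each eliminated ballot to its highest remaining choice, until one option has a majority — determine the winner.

Fairview

Round 1: Fairview 9, Harrow 8, Dover 4, Kenton 0. Kenton has the fewest and is eliminated.
Round 2: Fairview 9, Harrow 8, Dover 4. Dover has the fewest and is eliminated.
Round 3: Fairview 13, Harrow 8. Fairview has a majority.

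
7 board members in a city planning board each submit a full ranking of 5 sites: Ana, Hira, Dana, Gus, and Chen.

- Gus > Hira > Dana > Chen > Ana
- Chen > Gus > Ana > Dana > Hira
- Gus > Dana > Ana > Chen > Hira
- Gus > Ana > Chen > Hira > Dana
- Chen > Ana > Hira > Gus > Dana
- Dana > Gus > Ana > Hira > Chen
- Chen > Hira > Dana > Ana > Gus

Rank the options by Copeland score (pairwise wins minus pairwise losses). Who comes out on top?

Pairwise results:
  Ana vs Hira: Ana wins 5–2.
  Ana vs Dana: Dana wins 4–3.
  Ana vs Gus: Gus wins 5–2.
  Ana vs Chen: Chen wins 4–3.
  Hira vs Dana: Hira wins 4–3.
  Hira vs Gus: Gus wins 5–2.
  Hira vs Chen: Chen wins 5–2.
  Dana vs Gus: Gus wins 5–2.
  Dana vs Chen: Chen wins 4–3.
  Gus vs Chen: Gus wins 4–3.
Copeland scores (wins − losses):
  Ana: 1 − 3 = -2
  Hira: 1 − 3 = -2
  Dana: 1 − 3 = -2
  Gus: 4 − 0 = 4
  Chen: 3 − 1 = 2
Gus has the best Copeland score.

Gus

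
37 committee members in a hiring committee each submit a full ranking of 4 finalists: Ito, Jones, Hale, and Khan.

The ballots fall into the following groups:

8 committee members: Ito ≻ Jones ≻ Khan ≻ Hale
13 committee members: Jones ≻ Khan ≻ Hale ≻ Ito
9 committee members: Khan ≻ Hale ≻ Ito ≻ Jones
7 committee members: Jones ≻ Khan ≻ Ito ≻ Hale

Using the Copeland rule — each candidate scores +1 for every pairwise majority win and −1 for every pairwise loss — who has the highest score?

Jones

Pairwise results:
  Ito vs Jones: Jones wins 20–17.
  Ito vs Hale: Hale wins 22–15.
  Ito vs Khan: Khan wins 29–8.
  Jones vs Hale: Jones wins 28–9.
  Jones vs Khan: Jones wins 28–9.
  Hale vs Khan: Khan wins 37–0.
Copeland scores (wins − losses):
  Ito: 0 − 3 = -3
  Jones: 3 − 0 = 3
  Hale: 1 − 2 = -1
  Khan: 2 − 1 = 1
Jones has the best Copeland score.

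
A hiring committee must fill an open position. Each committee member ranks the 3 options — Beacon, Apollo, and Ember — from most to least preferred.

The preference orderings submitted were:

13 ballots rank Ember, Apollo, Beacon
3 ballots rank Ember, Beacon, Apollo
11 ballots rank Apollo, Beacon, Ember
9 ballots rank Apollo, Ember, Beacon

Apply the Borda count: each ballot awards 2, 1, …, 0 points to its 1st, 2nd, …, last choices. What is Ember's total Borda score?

41

Borda scores:
  Beacon: 13·0 + 3·1 + 11·1 + 9·0 = 14
  Apollo: 13·1 + 3·0 + 11·2 + 9·2 = 53
  Ember: 13·2 + 3·2 + 11·0 + 9·1 = 41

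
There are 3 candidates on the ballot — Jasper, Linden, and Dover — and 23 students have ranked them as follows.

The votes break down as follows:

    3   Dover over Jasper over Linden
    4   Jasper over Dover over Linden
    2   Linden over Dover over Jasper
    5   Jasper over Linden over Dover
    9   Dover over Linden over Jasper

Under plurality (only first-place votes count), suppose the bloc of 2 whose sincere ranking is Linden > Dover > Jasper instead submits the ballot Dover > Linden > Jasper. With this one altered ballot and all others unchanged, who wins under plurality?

Dover

First-place totals with the altered ballot: Jasper 9, Linden 0, Dover 14.
The winner is unchanged: still Dover.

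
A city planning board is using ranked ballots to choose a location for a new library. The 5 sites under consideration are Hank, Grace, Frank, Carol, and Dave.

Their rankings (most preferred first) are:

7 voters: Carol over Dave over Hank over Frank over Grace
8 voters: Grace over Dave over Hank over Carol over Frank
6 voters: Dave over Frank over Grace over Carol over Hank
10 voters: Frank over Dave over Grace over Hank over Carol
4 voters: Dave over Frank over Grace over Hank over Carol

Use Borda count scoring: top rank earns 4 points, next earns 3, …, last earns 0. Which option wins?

Borda scores:
  Hank: 7·2 + 8·2 + 6·0 + 10·1 + 4·1 = 44
  Grace: 7·0 + 8·4 + 6·2 + 10·2 + 4·2 = 72
  Frank: 7·1 + 8·0 + 6·3 + 10·4 + 4·3 = 77
  Carol: 7·4 + 8·1 + 6·1 + 10·0 + 4·0 = 42
  Dave: 7·3 + 8·3 + 6·4 + 10·3 + 4·4 = 115
Dave has the highest total.

Dave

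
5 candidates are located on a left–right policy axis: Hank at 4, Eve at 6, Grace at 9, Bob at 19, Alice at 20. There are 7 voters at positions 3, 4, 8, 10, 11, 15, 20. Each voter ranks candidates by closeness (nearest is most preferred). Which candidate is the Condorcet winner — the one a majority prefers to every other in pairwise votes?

With single-peaked preferences on a line, the Condorcet winner is the candidate closest to the median voter.
The median voter (position 10) is closest to Grace at 9.
Check: Grace vs Alice — voters closer to Grace: 5 of 7.

Grace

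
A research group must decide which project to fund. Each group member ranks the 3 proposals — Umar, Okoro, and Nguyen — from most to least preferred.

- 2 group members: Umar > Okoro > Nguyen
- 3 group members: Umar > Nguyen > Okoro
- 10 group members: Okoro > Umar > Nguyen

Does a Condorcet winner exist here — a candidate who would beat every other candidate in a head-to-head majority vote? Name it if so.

Head-to-head results (15 voters total):
Umar vs Okoro: Okoro wins 10–5.
Umar vs Nguyen: Umar wins 15–0.
Okoro vs Nguyen: Okoro wins 12–3.
Okoro beats each rival — Umar (10–5), Nguyen (12–3) — so Okoro is the Condorcet winner.

Okoro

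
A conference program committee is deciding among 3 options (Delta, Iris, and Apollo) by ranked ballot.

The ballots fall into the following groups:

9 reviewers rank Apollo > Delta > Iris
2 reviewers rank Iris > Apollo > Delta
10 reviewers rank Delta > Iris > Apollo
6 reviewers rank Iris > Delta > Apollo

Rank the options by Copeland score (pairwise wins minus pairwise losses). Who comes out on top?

Delta

Pairwise results:
  Delta vs Iris: Delta wins 19–8.
  Delta vs Apollo: Delta wins 16–11.
  Iris vs Apollo: Iris wins 18–9.
Copeland scores (wins − losses):
  Delta: 2 − 0 = 2
  Iris: 1 − 1 = 0
  Apollo: 0 − 2 = -2
Delta has the best Copeland score.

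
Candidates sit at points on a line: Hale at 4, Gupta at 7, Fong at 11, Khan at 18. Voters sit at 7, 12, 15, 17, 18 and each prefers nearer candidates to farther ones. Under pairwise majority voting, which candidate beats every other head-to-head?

Khan

With single-peaked preferences on a line, the Condorcet winner is the candidate closest to the median voter.
The median voter (position 15) is closest to Khan at 18.
Check: Khan vs Hale — voters closer to Khan: 4 of 5.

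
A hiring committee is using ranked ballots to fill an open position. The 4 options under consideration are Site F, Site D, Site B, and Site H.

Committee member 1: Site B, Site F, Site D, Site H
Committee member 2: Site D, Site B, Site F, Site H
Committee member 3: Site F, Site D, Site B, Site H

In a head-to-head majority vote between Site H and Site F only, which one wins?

Ballots ranking Site H above Site F: 0.
Ballots ranking Site F above Site H: 3.
Site F wins the head-to-head, 3–0.

Site F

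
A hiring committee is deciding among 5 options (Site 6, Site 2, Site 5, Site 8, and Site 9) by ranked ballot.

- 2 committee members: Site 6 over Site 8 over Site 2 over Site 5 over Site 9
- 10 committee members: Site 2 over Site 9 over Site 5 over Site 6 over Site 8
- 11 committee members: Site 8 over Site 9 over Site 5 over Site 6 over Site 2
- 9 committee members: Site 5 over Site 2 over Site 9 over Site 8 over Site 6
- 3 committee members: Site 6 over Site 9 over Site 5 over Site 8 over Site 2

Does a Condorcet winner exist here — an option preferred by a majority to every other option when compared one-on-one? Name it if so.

None — there is no Condorcet winner

Head-to-head results (35 voters total):
Site 6 vs Site 2: Site 2 wins 19–16.
Site 6 vs Site 5: Site 5 wins 30–5.
Site 6 vs Site 8: Site 8 wins 20–15.
Site 6 vs Site 9: Site 9 wins 30–5.
Site 2 vs Site 5: Site 5 wins 23–12.
Site 2 vs Site 8: Site 2 wins 19–16.
Site 2 vs Site 9: Site 2 wins 21–14.
Site 5 vs Site 8: Site 5 wins 22–13.
Site 5 vs Site 9: Site 9 wins 24–11.
Site 8 vs Site 9: Site 9 wins 22–13.
No candidate beats all others: Site 2 beats Site 9 beats Site 5 beats Site 2, a majority cycle.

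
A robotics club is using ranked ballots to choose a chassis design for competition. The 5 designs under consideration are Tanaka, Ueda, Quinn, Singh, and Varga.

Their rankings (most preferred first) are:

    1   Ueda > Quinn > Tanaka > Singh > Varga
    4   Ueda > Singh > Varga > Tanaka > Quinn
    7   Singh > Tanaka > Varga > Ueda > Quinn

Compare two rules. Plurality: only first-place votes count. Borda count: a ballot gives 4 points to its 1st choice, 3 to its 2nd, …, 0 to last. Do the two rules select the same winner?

Plurality first-place counts: Tanaka 0, Ueda 5, Quinn 0, Singh 7, Varga 0 → Singh.
Borda totals: Tanaka 27, Ueda 27, Quinn 3, Singh 41, Varga 22 → Singh.
The two rules agree on Singh.

Yes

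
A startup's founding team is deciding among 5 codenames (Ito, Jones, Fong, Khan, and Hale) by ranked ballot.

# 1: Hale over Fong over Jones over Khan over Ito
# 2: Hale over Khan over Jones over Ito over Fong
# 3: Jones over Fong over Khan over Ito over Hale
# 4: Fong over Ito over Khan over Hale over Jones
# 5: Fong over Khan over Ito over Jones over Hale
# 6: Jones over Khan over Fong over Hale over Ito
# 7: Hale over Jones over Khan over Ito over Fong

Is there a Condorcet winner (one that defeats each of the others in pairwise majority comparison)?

Head-to-head results (7 voters total):
Ito vs Jones: Jones wins 5–2.
Ito vs Fong: Fong wins 5–2.
Ito vs Khan: Khan wins 6–1.
Ito vs Hale: Hale wins 4–3.
Jones vs Fong: Jones wins 4–3.
Jones vs Khan: Jones wins 4–3.
Jones vs Hale: Hale wins 4–3.
Fong vs Khan: Fong wins 4–3.
Fong vs Hale: Fong wins 4–3.
Khan vs Hale: Khan wins 4–3.
No candidate beats all others: Jones beats Fong beats Hale beats Jones, a majority cycle.

No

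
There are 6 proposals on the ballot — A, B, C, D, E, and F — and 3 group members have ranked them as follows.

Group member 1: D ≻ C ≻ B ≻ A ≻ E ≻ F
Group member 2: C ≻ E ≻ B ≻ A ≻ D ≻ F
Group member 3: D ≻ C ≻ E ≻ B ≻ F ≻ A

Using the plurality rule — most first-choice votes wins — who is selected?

D

First-place vote totals:
  A: 0
  B: 0
  C: 1
  D: 2
  E: 0
  F: 0
D has the most first-place votes.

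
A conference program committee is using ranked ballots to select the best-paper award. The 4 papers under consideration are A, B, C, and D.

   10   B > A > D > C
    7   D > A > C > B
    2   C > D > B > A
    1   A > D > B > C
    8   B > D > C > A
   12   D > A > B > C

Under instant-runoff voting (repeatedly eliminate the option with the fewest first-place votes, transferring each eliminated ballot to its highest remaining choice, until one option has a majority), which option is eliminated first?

Round 1: D 19, B 18, C 2, A 1. A has the fewest and is eliminated.
Round 2: D 20, B 18, C 2. C has the fewest and is eliminated.
Round 3: D 22, B 18. D has a majority.

A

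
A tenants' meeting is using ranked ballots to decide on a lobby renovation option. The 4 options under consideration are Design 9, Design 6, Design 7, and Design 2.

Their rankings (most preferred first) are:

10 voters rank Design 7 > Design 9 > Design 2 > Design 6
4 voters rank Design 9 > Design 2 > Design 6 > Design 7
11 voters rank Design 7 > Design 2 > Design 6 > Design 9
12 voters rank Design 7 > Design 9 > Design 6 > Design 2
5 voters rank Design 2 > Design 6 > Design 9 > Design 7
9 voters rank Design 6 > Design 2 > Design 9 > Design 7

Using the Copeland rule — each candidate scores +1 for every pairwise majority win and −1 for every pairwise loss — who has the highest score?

Pairwise results:
  Design 9 vs Design 6: Design 9 wins 26–25.
  Design 9 vs Design 7: Design 7 wins 33–18.
  Design 9 vs Design 2: Design 9 wins 26–25.
  Design 6 vs Design 7: Design 7 wins 33–18.
  Design 6 vs Design 2: Design 2 wins 30–21.
  Design 7 vs Design 2: Design 7 wins 33–18.
Copeland scores (wins − losses):
  Design 9: 2 − 1 = 1
  Design 6: 0 − 3 = -3
  Design 7: 3 − 0 = 3
  Design 2: 1 − 2 = -1
Design 7 has the best Copeland score.

Design 7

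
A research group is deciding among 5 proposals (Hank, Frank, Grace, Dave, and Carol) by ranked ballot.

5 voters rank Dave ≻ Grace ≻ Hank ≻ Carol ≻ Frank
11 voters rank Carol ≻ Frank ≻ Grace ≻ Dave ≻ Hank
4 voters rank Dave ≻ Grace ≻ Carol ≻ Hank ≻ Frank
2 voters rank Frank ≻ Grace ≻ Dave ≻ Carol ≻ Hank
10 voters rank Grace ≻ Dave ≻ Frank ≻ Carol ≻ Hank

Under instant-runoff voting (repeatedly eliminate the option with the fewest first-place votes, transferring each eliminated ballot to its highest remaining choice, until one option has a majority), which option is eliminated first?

Round 1: Carol 11, Grace 10, Dave 9, Frank 2, Hank 0. Hank has the fewest and is eliminated.
Round 2: Carol 11, Grace 10, Dave 9, Frank 2. Frank has the fewest and is eliminated.
Round 3: Grace 12, Carol 11, Dave 9. Dave has the fewest and is eliminated.
Round 4: Grace 21, Carol 11. Grace has a majority.

Hank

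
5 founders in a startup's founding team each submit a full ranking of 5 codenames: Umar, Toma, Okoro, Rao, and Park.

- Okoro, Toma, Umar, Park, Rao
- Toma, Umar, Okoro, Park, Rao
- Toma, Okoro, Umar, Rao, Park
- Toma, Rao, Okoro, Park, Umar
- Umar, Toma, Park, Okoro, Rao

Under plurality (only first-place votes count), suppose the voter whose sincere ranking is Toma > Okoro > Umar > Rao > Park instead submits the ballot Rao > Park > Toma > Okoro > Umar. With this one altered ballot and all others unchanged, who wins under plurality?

First-place totals with the altered ballot: Umar 1, Toma 2, Okoro 1, Rao 1, Park 0.
The winner is unchanged: still Toma.

Toma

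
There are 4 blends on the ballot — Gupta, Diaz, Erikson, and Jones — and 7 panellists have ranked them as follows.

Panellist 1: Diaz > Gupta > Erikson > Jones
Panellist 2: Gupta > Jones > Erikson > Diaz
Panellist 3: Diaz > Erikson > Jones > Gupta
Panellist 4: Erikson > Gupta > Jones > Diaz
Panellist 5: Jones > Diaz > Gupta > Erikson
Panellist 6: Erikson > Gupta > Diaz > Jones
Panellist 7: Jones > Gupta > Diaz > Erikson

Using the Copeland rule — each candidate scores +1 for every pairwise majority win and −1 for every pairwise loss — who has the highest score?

Gupta

Pairwise results:
  Gupta vs Diaz: Gupta wins 4–3.
  Gupta vs Erikson: Gupta wins 4–3.
  Gupta vs Jones: Gupta wins 4–3.
  Diaz vs Erikson: Diaz wins 4–3.
  Diaz vs Jones: Jones wins 4–3.
  Erikson vs Jones: Erikson wins 4–3.
Copeland scores (wins − losses):
  Gupta: 3 − 0 = 3
  Diaz: 1 − 2 = -1
  Erikson: 1 − 2 = -1
  Jones: 1 − 2 = -1
Gupta has the best Copeland score.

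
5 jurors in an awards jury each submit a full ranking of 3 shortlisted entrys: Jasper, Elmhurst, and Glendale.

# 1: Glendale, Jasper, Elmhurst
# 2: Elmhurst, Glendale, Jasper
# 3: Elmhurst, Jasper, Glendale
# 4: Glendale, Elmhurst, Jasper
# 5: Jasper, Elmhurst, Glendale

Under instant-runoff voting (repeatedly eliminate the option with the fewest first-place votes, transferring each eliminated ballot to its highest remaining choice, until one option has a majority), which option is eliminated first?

Jasper

Round 1: Elmhurst 2, Glendale 2, Jasper 1. Jasper has the fewest and is eliminated.
Round 2: Elmhurst 3, Glendale 2. Elmhurst has a majority.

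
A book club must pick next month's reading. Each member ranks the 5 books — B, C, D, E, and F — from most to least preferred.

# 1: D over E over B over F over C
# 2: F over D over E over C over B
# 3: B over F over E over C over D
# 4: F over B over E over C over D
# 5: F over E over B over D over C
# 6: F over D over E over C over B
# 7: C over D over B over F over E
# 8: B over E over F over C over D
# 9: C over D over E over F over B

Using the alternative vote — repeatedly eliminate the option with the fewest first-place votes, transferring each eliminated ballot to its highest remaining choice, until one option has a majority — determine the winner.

F

Round 1: F 4, B 2, C 2, D 1, E 0. E has the fewest and is eliminated.
Round 2: F 4, B 2, C 2, D 1. D has the fewest and is eliminated.
Round 3: F 4, B 3, C 2. C has the fewest and is eliminated.
Round 4: F 5, B 4. F has a majority.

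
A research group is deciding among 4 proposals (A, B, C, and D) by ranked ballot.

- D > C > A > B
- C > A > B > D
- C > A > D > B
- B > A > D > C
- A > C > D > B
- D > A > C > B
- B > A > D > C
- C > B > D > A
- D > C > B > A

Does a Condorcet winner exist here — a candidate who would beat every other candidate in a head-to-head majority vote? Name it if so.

Head-to-head results (9 voters total):
A vs B: A wins 5–4.
A vs C: C wins 5–4.
A vs D: A wins 5–4.
B vs C: C wins 7–2.
B vs D: D wins 5–4.
C vs D: D wins 5–4.
No candidate beats all others: A beats D beats C beats A, a majority cycle.

There is no Condorcet winner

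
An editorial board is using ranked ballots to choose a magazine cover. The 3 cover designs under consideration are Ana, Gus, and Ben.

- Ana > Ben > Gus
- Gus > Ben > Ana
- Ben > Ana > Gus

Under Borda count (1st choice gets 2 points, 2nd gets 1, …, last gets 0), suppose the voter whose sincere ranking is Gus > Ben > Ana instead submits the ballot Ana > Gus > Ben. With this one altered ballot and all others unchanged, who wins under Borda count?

Borda totals with the altered ballot: Ana 5, Gus 1, Ben 3.
The switch changes the winner from Ben to Ana.

Ana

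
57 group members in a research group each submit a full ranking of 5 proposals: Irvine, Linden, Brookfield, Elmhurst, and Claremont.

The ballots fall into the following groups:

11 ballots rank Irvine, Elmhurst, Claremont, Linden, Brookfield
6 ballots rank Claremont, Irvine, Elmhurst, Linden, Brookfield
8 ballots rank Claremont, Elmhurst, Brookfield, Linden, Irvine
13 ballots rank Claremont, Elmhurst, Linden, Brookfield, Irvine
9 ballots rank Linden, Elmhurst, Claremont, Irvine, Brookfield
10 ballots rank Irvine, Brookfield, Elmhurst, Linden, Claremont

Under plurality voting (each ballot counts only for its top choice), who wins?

First-place vote totals:
  Irvine: 21
  Linden: 9
  Brookfield: 0
  Elmhurst: 0
  Claremont: 27
Claremont has the most first-place votes.

Claremont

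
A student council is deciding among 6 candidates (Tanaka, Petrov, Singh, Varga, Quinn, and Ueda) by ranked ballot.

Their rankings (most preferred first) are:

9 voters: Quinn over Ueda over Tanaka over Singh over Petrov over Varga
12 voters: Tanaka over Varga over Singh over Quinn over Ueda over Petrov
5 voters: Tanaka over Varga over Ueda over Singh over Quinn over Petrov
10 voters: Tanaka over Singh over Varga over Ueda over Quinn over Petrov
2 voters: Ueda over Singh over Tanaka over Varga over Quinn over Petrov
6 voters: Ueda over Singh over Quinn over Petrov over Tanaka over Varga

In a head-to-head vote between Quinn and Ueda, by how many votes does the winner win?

2

Ballots ranking Quinn above Ueda: 9+12 = 21.
Ballots ranking Ueda above Quinn: 5+10+2+6 = 23.
Ueda wins 23–21, a margin of 2.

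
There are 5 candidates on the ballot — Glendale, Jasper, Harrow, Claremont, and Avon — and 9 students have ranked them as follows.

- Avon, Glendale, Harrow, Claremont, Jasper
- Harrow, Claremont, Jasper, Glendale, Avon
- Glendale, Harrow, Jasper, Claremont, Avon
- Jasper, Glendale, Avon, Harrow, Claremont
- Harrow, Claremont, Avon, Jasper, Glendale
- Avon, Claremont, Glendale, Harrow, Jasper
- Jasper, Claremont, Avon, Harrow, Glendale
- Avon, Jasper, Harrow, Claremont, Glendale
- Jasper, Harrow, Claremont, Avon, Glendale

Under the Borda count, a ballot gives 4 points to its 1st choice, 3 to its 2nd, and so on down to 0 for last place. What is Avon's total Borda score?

Borda scores:
  Glendale: 3 + 1 + 4 + 3 + 0 + 2 + 0 + 0 + 0 = 13
  Jasper: 0 + 2 + 2 + 4 + 1 + 0 + 4 + 3 + 4 = 20
  Harrow: 2 + 4 + 3 + 1 + 4 + 1 + 1 + 2 + 3 = 21
  Claremont: 1 + 3 + 1 + 0 + 3 + 3 + 3 + 1 + 2 = 17
  Avon: 4 + 0 + 0 + 2 + 2 + 4 + 2 + 4 + 1 = 19

19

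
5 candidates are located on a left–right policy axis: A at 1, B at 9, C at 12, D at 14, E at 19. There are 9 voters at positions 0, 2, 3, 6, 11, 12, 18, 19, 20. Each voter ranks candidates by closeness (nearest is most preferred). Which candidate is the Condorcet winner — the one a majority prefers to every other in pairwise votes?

C

With single-peaked preferences on a line, the Condorcet winner is the candidate closest to the median voter.
The median voter (position 11) is closest to C at 12.
Check: C vs E — voters closer to C: 6 of 9.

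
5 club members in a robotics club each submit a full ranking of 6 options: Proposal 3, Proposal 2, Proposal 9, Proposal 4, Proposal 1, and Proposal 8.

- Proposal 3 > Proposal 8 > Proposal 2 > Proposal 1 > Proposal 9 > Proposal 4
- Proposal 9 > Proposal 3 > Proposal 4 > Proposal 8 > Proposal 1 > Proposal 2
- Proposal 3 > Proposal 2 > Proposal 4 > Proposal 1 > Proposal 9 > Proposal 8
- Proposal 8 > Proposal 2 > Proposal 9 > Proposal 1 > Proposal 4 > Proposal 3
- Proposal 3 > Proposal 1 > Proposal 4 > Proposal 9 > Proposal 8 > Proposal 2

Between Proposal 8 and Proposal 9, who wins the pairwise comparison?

Ballots ranking Proposal 8 above Proposal 9: 2.
Ballots ranking Proposal 9 above Proposal 8: 3.
Proposal 9 wins the head-to-head, 3–2.

Proposal 9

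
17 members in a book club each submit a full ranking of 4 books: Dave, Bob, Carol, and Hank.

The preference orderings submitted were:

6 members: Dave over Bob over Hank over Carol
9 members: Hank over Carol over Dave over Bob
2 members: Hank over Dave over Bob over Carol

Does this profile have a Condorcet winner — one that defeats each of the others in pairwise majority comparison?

Yes

Head-to-head results (17 voters total):
Dave vs Bob: Dave wins 17–0.
Dave vs Carol: Carol wins 9–8.
Dave vs Hank: Hank wins 11–6.
Bob vs Carol: Carol wins 9–8.
Bob vs Hank: Hank wins 11–6.
Carol vs Hank: Hank wins 17–0.
Hank beats each rival — Dave (11–6), Bob (11–6), Carol (17–0) — so Hank is the Condorcet winner.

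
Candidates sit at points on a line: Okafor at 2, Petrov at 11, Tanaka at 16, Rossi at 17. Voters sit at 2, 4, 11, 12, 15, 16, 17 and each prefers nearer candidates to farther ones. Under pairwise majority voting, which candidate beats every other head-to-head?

With single-peaked preferences on a line, the Condorcet winner is the candidate closest to the median voter.
The median voter (position 12) is closest to Petrov at 11.
Check: Petrov vs Tanaka — voters closer to Petrov: 4 of 7.

Petrov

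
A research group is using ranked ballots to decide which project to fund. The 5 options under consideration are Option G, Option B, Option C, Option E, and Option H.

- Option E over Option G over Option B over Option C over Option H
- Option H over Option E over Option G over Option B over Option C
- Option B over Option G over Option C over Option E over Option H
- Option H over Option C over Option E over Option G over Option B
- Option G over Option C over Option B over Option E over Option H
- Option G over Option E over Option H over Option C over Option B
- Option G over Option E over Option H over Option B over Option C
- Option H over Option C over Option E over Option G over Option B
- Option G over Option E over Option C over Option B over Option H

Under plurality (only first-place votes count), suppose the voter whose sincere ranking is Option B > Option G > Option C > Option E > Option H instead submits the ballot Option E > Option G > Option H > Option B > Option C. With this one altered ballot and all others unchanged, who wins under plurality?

Option G

First-place totals with the altered ballot: Option G 4, Option B 0, Option C 0, Option E 2, Option H 3.
The winner is unchanged: still Option G.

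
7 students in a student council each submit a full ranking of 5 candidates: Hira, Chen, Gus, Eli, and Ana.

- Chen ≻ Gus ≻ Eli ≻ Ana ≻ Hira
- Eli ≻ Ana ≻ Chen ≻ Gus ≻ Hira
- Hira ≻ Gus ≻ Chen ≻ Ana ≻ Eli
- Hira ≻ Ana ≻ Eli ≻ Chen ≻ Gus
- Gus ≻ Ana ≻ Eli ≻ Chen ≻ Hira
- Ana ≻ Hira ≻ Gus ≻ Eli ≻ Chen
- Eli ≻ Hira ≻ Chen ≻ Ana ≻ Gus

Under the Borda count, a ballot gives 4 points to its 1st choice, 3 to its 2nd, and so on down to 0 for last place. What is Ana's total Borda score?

Borda scores:
  Hira: 0 + 0 + 4 + 4 + 0 + 3 + 3 = 14
  Chen: 4 + 2 + 2 + 1 + 1 + 0 + 2 = 12
  Gus: 3 + 1 + 3 + 0 + 4 + 2 + 0 = 13
  Eli: 2 + 4 + 0 + 2 + 2 + 1 + 4 = 15
  Ana: 1 + 3 + 1 + 3 + 3 + 4 + 1 = 16

16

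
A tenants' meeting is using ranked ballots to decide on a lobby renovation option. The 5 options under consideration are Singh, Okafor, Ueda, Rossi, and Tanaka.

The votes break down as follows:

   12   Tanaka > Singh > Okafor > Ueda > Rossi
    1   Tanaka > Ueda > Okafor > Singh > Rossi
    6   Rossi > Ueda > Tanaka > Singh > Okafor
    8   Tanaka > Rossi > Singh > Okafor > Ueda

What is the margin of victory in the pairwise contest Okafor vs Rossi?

Ballots ranking Okafor above Rossi: 12+1 = 13.
Ballots ranking Rossi above Okafor: 6+8 = 14.
Rossi wins 14–13, a margin of 1.

1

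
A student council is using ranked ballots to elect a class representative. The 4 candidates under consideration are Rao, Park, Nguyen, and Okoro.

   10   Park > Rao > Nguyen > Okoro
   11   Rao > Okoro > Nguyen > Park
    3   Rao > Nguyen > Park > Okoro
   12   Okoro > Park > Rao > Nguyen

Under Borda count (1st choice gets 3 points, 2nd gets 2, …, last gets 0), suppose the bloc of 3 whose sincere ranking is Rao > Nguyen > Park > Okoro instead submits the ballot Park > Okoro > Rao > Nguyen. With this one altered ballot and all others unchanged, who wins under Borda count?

Borda totals with the altered ballot: Rao 68, Park 63, Nguyen 21, Okoro 64.
The winner is unchanged: still Rao.

Rao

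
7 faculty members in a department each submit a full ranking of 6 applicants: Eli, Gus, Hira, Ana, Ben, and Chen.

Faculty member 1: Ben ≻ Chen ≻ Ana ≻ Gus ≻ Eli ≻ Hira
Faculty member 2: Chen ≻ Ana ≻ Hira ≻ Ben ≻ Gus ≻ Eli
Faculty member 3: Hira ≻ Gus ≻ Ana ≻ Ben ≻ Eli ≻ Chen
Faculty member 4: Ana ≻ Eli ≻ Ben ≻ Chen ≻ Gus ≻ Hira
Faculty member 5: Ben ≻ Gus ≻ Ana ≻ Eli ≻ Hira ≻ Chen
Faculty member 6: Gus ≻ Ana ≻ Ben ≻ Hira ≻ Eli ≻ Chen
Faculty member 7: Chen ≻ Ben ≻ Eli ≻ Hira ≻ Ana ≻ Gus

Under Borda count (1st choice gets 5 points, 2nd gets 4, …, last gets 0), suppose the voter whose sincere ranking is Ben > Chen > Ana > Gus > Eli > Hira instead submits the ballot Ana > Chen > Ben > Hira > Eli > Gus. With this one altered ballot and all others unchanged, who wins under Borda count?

Borda totals with the altered ballot: Eli 12, Gus 15, Hira 15, Ana 25, Ben 22, Chen 16.
The switch changes the winner from Ben to Ana.

Ana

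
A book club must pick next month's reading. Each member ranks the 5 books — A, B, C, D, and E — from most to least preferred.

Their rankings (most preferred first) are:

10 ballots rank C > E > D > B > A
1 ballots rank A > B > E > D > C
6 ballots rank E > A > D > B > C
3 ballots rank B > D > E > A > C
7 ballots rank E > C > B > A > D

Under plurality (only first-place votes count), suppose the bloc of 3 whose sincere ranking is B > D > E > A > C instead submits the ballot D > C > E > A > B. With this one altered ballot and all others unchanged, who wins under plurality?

First-place totals with the altered ballot: A 1, B 0, C 10, D 3, E 13.
The winner is unchanged: still E.

E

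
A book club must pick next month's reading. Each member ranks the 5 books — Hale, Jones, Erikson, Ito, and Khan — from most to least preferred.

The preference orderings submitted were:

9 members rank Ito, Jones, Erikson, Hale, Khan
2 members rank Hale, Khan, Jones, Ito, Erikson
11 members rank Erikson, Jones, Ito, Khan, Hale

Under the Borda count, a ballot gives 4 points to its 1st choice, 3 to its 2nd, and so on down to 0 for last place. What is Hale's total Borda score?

17

Borda scores:
  Hale: 9·1 + 2·4 + 11·0 = 17
  Jones: 9·3 + 2·2 + 11·3 = 64
  Erikson: 9·2 + 2·0 + 11·4 = 62
  Ito: 9·4 + 2·1 + 11·2 = 60
  Khan: 9·0 + 2·3 + 11·1 = 17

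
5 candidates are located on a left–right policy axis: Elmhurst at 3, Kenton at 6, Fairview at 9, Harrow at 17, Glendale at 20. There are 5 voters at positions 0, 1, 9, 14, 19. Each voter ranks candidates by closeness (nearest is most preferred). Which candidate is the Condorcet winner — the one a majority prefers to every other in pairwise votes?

With single-peaked preferences on a line, the Condorcet winner is the candidate closest to the median voter.
The median voter (position 9) is closest to Fairview at 9.
Check: Fairview vs Kenton — voters closer to Fairview: 3 of 5.

Fairview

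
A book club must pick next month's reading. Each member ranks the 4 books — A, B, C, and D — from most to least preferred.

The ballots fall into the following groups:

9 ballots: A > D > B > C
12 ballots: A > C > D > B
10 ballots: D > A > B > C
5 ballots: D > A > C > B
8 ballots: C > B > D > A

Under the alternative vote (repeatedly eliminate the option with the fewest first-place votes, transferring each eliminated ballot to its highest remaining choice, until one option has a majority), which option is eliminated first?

B

Round 1: A 21, D 15, C 8, B 0. B has the fewest and is eliminated.
Round 2: A 21, D 15, C 8. C has the fewest and is eliminated.
Round 3: D 23, A 21. D has a majority.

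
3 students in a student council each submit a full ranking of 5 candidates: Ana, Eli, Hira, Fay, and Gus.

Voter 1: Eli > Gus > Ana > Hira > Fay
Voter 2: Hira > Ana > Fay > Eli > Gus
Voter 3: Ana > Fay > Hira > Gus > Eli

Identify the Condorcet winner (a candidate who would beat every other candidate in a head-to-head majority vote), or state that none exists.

Ana

Head-to-head results (3 voters total):
Ana vs Eli: Ana wins 2–1.
Ana vs Hira: Ana wins 2–1.
Ana vs Fay: Ana wins 3–0.
Ana vs Gus: Ana wins 2–1.
Eli vs Hira: Hira wins 2–1.
Eli vs Fay: Fay wins 2–1.
Eli vs Gus: Eli wins 2–1.
Hira vs Fay: Hira wins 2–1.
Hira vs Gus: Hira wins 2–1.
Fay vs Gus: Fay wins 2–1.
Ana beats each rival — Eli (2–1), Hira (2–1), Fay (3–0), Gus (2–1) — so Ana is the Condorcet winner.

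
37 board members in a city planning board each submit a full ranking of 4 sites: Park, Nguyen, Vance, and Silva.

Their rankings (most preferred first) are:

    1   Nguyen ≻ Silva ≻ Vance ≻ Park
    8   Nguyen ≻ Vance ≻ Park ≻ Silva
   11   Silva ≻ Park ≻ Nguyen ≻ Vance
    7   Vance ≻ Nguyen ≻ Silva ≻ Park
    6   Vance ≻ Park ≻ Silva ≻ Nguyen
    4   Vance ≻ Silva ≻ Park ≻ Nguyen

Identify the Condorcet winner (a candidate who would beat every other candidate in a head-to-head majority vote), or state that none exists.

Head-to-head results (37 voters total):
Park vs Nguyen: Park wins 21–16.
Park vs Vance: Vance wins 26–11.
Park vs Silva: Silva wins 23–14.
Nguyen vs Vance: Nguyen wins 20–17.
Nguyen vs Silva: Silva wins 21–16.
Vance vs Silva: Vance wins 25–12.
No candidate beats all others: Park beats Nguyen beats Vance beats Park, a majority cycle.

None — there is no Condorcet winner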